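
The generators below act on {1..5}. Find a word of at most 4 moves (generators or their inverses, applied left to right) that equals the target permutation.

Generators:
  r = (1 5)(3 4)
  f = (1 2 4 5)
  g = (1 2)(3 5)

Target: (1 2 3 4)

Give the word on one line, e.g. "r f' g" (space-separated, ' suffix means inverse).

f r'

  after f: (1 2 4 5)
  after r': (1 2 3 4)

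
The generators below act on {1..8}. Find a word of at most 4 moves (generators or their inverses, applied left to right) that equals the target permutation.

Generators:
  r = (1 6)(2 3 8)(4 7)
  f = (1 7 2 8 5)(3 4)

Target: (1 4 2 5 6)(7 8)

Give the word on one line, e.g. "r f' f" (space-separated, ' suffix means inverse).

r r f r'

  after r: (1 6)(2 3 8)(4 7)
  after r: (2 8 3)
  after f: (1 7 2 5)(3 8 4)
  after r': (1 4 2 5 6)(7 8)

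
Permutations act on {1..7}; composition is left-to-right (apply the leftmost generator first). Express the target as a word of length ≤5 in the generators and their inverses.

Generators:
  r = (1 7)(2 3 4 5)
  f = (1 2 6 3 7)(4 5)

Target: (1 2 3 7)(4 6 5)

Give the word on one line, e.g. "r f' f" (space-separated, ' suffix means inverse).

r' f' r'

  after r': (1 7)(2 5 4 3)
  after f': (1 3)(2 4 6)
  after r': (1 2 3 7)(4 6 5)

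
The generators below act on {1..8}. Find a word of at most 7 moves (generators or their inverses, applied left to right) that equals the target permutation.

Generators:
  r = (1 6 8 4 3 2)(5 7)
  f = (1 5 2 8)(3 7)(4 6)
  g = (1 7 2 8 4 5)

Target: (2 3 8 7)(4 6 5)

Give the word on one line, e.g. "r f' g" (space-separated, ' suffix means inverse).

  after r: (1 6 8 4 3 2)(5 7)
  after r: (1 8 3)(2 6 4)
  after r: (1 4)(2 8)(3 6)(5 7)
  after f': (1 6 7)(3 4 8 5)
  after r': (2 3 8 7)(4 6 5)

r r r f' r'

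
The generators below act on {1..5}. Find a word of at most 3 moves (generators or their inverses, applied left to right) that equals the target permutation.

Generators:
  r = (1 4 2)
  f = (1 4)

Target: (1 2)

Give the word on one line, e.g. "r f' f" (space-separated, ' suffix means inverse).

  after f': (1 4)
  after r': (2 4)
  after r': (1 2)

f' r' r'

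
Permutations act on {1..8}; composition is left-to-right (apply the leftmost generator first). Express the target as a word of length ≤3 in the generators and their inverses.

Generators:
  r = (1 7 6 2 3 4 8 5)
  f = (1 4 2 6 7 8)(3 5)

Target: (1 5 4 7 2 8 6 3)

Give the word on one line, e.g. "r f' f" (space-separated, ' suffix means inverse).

  after f': (1 8 7 6 2 4)(3 5)
  after r: (1 5 4 7 2 8 6 3)

f' r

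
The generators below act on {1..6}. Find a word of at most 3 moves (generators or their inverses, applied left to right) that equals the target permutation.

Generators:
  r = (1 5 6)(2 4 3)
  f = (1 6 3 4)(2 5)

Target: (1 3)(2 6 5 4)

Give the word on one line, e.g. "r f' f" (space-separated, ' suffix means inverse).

  after f': (1 4 3 6)(2 5)
  after r': (1 2)(3 5)
  after r': (1 3)(2 6 5 4)

f' r' r'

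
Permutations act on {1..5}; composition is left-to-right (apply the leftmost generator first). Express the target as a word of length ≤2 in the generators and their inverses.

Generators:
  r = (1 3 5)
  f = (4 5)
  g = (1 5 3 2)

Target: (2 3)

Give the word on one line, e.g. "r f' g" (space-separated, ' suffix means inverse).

g r

  after g: (1 5 3 2)
  after r: (2 3)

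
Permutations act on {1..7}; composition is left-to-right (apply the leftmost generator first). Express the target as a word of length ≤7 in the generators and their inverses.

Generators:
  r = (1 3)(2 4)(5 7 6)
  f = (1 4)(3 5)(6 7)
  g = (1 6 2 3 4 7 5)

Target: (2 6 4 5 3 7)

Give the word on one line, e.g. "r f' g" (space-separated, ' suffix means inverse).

  after r: (1 3)(2 4)(5 7 6)
  after g: (1 4 3 6)(2 7)
  after f: (2 6 4 5 3 7)
  after f: (1 4 3 6)(2 7)
  after f: (2 6 4 5 3 7)

r g f f f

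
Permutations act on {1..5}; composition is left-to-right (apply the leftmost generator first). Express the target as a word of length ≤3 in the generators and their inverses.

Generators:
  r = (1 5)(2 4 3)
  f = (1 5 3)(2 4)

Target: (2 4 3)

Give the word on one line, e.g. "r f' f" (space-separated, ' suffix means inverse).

r' r'

  after r': (1 5)(2 3 4)
  after r': (2 4 3)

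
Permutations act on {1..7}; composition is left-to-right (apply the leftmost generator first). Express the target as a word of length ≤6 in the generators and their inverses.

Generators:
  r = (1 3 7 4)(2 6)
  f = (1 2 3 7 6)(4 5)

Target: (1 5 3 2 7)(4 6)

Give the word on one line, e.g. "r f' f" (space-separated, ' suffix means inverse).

  after r': (1 4 7 3)(2 6)
  after f: (1 5 4 6 3 2)
  after r: (1 5)(2 3 6 7 4)
  after r: (1 5 3 2 7)(4 6)

r' f r r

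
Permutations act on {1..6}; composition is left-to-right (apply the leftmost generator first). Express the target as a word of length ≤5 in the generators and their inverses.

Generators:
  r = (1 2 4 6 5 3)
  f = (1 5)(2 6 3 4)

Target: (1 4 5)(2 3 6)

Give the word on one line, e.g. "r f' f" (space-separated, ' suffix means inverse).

  after f: (1 5)(2 6 3 4)
  after f: (2 3)(4 6)
  after r': (1 3)(2 5 6)
  after f': (1 6 4 3 5 2)
  after r': (1 4 5)(2 3 6)

f f r' f' r'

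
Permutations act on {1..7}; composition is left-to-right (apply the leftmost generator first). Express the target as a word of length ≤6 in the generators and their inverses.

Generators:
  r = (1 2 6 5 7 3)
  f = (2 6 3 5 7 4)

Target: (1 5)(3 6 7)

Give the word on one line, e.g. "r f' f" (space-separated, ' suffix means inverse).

  after f': (2 4 7 5 3 6)
  after f': (2 7 3)(4 5 6)
  after r': (1 3)(2 5)(4 6)
  after r': (1 7 5)(2 6 4)
  after f': (1 5)(3 6 7)

f' f' r' r' f'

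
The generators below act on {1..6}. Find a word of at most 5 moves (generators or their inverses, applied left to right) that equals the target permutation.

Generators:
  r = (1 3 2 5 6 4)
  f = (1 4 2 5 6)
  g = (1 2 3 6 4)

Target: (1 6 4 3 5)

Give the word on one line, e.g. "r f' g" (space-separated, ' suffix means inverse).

g f' g'

  after g: (1 2 3 6 4)
  after f': (1 4 6)(2 3 5)
  after g': (1 6 4 3 5)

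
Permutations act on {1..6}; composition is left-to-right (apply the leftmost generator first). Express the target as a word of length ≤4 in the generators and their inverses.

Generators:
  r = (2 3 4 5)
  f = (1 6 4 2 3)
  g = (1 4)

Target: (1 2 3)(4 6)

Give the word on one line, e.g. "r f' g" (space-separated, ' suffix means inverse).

g' f

  after g': (1 4)
  after f: (1 2 3)(4 6)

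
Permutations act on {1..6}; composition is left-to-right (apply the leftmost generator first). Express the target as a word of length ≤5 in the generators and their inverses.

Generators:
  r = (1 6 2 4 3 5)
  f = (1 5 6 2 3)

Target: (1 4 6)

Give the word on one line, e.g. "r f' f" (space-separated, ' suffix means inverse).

  after f: (1 5 6 2 3)
  after r': (1 3 5)(2 4)
  after r': (1 4 6)

f r' r'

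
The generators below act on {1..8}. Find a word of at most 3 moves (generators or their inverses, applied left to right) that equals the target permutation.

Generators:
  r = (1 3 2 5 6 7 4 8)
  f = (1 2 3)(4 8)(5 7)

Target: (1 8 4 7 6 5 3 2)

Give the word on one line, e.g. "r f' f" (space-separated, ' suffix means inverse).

r' f' f'

  after r': (1 8 4 7 6 5 2 3)
  after f': (1 4 5)(6 7)
  after f': (1 8 4 7 6 5 3 2)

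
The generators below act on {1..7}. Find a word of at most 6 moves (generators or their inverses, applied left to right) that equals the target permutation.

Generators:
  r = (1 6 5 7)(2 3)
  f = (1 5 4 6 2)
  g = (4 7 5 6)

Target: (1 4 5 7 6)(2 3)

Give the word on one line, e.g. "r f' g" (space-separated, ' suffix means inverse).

  after g: (4 7 5 6)
  after g: (4 5)(6 7)
  after r: (1 6)(2 3)(4 7 5)
  after g: (1 4 5 7 6)(2 3)

g g r g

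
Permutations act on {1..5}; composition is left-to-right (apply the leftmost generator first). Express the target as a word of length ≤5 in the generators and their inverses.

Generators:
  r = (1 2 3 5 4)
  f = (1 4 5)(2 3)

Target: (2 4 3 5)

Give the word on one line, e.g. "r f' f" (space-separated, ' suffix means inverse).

f' r f' r' f'

  after f': (1 5 4)(2 3)
  after r: (1 4 2 5)
  after f': (2 4 3)
  after r': (1 4 2 5 3)
  after f': (2 4 3 5)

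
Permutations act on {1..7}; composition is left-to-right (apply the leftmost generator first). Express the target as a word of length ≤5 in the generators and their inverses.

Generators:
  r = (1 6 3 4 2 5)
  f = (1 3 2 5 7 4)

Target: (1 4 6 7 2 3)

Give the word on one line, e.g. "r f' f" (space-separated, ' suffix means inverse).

r f r f r'

  after r: (1 6 3 4 2 5)
  after f: (1 6 2 7 4 5 3)
  after r: (1 3 6 5 4)(2 7)
  after f: (1 2 4 3 6 7 5)
  after r': (1 4 6 7 2 3)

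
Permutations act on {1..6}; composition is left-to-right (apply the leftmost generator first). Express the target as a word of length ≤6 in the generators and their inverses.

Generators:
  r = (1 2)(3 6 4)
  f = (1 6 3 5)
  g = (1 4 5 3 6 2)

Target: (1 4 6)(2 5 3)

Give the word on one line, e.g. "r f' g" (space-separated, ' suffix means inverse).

f g' g' g'

  after f: (1 6 3 5)
  after g': (1 3 4)(2 6 5)
  after g': (1 5 6 4 2 3)
  after g': (1 4 6)(2 5 3)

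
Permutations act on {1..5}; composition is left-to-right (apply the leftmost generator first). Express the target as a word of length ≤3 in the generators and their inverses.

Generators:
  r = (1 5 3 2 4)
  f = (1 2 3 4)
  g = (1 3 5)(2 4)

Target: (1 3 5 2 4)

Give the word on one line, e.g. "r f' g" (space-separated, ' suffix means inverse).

  after g: (1 3 5)(2 4)
  after r': (1 5 4 3)
  after g': (1 3 5 2 4)

g r' g'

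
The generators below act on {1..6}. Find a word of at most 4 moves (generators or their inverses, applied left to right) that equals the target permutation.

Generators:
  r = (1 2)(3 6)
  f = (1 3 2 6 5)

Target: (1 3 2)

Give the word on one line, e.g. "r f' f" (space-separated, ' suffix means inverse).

  after f: (1 3 2 6 5)
  after f: (1 2 5 3 6)
  after r: (2 5 6)
  after f: (1 3 2)

f f r f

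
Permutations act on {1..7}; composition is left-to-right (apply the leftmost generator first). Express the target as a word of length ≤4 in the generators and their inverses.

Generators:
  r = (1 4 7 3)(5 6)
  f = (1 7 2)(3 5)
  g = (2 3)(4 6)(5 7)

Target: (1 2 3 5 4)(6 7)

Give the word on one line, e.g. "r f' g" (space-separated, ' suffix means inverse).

r' g'

  after r': (1 3 7 4)(5 6)
  after g': (1 2 3 5 4)(6 7)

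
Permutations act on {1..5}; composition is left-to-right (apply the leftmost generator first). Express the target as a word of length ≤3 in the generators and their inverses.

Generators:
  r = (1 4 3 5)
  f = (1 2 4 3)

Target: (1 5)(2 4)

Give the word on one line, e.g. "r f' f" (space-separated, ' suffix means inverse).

r' f

  after r': (1 5 3 4)
  after f: (1 5)(2 4)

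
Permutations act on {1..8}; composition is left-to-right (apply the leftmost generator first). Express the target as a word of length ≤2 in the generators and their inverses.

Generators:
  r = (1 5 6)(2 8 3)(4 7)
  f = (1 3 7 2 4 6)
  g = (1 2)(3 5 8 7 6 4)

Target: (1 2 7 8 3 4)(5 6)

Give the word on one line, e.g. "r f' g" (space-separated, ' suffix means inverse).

  after f: (1 3 7 2 4 6)
  after r: (1 2 7 8 3 4)(5 6)

f r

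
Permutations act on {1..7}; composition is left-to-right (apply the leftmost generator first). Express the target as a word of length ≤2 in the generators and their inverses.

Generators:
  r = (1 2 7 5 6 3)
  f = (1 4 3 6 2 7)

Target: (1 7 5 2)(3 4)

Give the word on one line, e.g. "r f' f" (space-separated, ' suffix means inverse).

  after r: (1 2 7 5 6 3)
  after f: (1 7 5 2)(3 4)

r f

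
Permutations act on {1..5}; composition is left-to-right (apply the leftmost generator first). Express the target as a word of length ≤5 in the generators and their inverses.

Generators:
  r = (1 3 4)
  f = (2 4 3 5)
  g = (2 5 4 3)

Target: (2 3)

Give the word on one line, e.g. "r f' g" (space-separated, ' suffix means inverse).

g g f

  after g: (2 5 4 3)
  after g: (2 4)(3 5)
  after f: (2 3)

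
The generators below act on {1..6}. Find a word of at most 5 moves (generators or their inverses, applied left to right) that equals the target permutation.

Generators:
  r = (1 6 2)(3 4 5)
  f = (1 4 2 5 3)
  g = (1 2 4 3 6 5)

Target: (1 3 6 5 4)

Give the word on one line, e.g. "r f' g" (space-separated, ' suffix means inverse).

g r g' r

  after g: (1 2 4 3 6 5)
  after r: (2 5 6 3)
  after g': (1 5 3)(2 6 4)
  after r: (1 3 6 5 4)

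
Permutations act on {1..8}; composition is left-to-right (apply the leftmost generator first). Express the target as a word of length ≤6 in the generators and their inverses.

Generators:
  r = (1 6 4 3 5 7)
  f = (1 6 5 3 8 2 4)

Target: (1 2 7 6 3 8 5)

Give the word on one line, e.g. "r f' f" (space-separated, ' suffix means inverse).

f r' f r f'

  after f: (1 6 5 3 8 2 4)
  after r': (2 6 3 8)(4 7 5)
  after f: (1 6 8 4 7 3 2 5)
  after r: (1 4)(2 7 5 6 8 3)
  after f': (1 2 7 6 3 8 5)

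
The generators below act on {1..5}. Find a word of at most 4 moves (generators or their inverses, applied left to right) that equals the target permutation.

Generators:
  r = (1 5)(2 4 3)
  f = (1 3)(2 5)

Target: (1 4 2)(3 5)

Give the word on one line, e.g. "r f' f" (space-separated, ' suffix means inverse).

f r'

  after f: (1 3)(2 5)
  after r': (1 4 2)(3 5)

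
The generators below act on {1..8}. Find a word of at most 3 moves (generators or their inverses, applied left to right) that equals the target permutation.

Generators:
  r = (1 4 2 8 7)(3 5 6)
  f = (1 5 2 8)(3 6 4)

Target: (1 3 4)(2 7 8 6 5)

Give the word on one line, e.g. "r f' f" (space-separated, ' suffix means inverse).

  after f: (1 5 2 8)(3 6 4)
  after r: (1 6 2 7)(4 5 8)
  after f': (1 3 4)(2 7 8 6 5)

f r f'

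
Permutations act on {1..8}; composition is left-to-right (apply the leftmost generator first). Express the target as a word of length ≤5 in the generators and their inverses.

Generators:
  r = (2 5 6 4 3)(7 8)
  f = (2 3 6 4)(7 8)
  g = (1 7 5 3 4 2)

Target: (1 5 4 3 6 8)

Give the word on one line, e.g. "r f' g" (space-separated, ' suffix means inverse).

r' g' r f' f'

  after r': (2 3 4 6 5)(7 8)
  after g': (1 2 5 4 6 7 8)
  after r: (1 5 3 2 6 8)
  after f': (1 5 2 3 4 6 7 8)
  after f': (1 5 4 3 6 8)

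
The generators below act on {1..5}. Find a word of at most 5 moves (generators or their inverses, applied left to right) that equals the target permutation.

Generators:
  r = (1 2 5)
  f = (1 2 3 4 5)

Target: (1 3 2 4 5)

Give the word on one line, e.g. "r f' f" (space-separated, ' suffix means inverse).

  after f: (1 2 3 4 5)
  after f: (1 3 5 2 4)
  after r': (1 3 2 4 5)

f f r'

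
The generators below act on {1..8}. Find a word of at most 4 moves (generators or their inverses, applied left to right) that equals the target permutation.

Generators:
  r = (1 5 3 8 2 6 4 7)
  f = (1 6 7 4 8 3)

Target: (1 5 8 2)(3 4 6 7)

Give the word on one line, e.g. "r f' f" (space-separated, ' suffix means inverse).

  after r: (1 5 3 8 2 6 4 7)
  after f': (1 5 8 2)(3 4 6 7)

r f'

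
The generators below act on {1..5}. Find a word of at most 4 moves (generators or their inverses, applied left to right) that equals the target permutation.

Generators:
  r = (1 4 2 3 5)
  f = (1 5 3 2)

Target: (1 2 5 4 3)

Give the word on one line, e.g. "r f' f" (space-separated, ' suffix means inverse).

r r

  after r: (1 4 2 3 5)
  after r: (1 2 5 4 3)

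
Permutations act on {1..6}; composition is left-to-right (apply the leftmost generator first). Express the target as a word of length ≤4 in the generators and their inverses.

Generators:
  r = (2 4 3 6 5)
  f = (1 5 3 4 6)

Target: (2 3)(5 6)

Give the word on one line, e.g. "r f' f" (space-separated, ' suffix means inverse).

  after f': (1 6 4 3 5)
  after r: (1 5)(2 4 6 3)
  after f': (2 3)(5 6)

f' r f'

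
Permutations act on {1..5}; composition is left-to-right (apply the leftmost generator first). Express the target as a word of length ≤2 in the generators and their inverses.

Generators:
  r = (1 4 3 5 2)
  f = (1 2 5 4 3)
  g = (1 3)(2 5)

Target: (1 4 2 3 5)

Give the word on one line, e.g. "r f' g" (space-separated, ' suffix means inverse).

  after f': (1 3 4 5 2)
  after f': (1 4 2 3 5)

f' f'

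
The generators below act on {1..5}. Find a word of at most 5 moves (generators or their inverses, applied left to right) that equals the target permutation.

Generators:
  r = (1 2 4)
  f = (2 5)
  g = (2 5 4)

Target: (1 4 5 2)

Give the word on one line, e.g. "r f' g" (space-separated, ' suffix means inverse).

r' f g g g

  after r': (1 4 2)
  after f: (1 4 5 2)
  after g: (1 2)
  after g: (1 5 4 2)
  after g: (1 4 5 2)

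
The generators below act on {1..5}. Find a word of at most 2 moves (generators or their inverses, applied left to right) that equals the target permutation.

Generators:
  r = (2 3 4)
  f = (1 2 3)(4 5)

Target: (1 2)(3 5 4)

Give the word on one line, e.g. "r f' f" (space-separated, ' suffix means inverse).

r f

  after r: (2 3 4)
  after f: (1 2)(3 5 4)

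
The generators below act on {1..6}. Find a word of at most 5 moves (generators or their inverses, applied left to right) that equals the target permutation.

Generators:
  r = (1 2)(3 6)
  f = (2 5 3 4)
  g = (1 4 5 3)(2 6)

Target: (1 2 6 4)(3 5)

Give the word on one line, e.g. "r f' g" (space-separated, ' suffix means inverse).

g' r' f' f' g

  after g': (1 3 5 4)(2 6)
  after r': (1 6)(2 3 5 4)
  after f': (1 6)(2 5 3)
  after f': (1 6)(3 4)
  after g: (1 2 6 4)(3 5)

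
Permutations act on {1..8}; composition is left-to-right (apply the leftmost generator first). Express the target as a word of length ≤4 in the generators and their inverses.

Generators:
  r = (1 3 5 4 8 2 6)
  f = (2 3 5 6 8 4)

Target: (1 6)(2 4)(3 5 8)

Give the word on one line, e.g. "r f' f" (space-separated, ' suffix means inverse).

  after f': (2 4 8 6 5 3)
  after f': (2 8 5)(3 4 6)
  after r': (1 6)(2 4)(3 5 8)

f' f' r'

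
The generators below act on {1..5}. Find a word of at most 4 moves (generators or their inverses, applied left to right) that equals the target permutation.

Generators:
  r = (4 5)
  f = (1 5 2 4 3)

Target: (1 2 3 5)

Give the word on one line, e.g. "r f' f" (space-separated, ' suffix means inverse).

  after r': (4 5)
  after f: (1 5 3)(2 4)
  after f: (1 2 3 5)

r' f f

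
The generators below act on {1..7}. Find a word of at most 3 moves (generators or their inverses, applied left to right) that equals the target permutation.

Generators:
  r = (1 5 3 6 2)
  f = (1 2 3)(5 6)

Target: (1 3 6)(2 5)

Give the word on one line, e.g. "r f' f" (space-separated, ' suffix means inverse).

  after r': (1 2 6 3 5)
  after f: (1 3 6)(2 5)

r' f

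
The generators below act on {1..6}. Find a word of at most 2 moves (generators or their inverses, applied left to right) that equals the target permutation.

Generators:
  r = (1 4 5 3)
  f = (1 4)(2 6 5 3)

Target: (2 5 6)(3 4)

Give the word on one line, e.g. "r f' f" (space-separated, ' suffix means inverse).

  after f': (1 4)(2 3 5 6)
  after r': (2 5 6)(3 4)

f' r'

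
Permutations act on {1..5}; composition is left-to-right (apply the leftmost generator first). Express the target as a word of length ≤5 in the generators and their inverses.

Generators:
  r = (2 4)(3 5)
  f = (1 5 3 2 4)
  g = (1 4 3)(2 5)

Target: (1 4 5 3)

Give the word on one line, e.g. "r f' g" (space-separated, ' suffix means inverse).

r f g r'

  after r: (2 4)(3 5)
  after f: (1 5 2)
  after g: (1 2 4 3)
  after r': (1 4 5 3)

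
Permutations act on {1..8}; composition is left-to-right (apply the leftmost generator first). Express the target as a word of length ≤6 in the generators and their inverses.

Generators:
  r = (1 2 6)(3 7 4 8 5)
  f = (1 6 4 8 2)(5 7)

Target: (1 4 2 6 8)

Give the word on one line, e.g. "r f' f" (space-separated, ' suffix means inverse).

f r' f' r'

  after f: (1 6 4 8 2)(5 7)
  after r': (1 2 6 7 8)(3 5)
  after f': (1 8 2)(3 7 4 6 5)
  after r': (1 4 2 6 8)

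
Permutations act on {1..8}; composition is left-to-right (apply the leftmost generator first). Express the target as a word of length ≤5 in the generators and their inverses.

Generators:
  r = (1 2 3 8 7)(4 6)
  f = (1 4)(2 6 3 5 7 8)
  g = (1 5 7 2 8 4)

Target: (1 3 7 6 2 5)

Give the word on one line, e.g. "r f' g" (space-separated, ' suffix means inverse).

  after r': (1 7 8 3 2)(4 6)
  after g: (1 2 5 7 4 6)(3 8)
  after r: (1 3 7 6 2 5)

r' g r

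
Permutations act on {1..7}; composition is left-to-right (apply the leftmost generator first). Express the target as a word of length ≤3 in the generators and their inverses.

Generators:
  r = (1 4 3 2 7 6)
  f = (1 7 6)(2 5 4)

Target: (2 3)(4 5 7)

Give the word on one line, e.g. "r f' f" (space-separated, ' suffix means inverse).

  after f': (1 6 7)(2 4 5)
  after r: (2 3)(4 5 7)

f' r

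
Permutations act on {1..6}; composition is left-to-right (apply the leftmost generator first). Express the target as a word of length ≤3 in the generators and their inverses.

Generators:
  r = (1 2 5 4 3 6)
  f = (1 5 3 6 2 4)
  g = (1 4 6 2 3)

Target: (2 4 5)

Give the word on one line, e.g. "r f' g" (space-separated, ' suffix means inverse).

  after f: (1 5 3 6 2 4)
  after f: (1 3 2)(4 5 6)
  after g: (2 4 5)

f f g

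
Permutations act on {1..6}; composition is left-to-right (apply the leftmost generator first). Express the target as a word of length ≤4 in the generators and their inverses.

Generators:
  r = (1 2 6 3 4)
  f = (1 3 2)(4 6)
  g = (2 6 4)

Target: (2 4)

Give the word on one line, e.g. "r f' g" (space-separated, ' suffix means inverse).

f r r g

  after f: (1 3 2)(4 6)
  after r: (1 4 3 6)
  after r: (2 6)
  after g: (2 4)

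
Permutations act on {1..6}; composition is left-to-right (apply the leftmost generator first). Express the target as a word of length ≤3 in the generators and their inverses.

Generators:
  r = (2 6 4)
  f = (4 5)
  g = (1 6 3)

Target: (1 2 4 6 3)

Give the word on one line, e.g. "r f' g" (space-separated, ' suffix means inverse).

  after g: (1 6 3)
  after r': (1 2 4 6 3)

g r'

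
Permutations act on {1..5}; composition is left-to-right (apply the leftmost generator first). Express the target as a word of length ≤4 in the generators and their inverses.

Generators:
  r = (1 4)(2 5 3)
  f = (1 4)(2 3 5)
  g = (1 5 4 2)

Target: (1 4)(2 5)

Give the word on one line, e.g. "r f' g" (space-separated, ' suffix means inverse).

  after g': (1 2 4 5)
  after g': (1 4)(2 5)

g' g'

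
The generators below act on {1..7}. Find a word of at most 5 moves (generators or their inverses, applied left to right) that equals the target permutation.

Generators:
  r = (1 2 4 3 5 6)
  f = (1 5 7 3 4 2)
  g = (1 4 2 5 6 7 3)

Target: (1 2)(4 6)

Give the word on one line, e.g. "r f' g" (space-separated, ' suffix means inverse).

  after g': (1 3 7 6 5 2 4)
  after r': (1 4 6 3 7 5)
  after f: (1 2)(4 6)

g' r' f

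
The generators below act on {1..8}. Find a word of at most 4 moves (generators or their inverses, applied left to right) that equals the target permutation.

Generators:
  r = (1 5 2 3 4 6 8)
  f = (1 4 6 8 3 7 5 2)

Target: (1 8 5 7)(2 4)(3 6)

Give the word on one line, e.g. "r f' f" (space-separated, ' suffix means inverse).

r r f r'

  after r: (1 5 2 3 4 6 8)
  after r: (1 2 4 8 5 3 6)
  after f: (2 6 4 3 8)(5 7)
  after r': (1 8 5 7)(2 4)(3 6)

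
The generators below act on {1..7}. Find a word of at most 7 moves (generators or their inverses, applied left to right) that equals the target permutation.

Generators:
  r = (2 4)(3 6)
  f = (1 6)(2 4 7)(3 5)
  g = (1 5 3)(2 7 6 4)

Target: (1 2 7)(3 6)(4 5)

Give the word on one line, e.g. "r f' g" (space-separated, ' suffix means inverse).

f g f' g' f'

  after f: (1 6)(2 4 7)(3 5)
  after g: (1 4 6 5)
  after f': (1 2 7 4)(3 5 6)
  after g': (1 4 3)(5 7 6)
  after f': (1 2 7)(3 6)(4 5)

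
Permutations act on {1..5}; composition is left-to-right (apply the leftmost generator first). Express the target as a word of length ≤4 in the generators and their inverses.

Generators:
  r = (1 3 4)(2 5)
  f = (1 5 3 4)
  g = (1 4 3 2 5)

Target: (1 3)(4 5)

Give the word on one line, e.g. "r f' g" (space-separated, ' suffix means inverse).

f' f'

  after f': (1 4 3 5)
  after f': (1 3)(4 5)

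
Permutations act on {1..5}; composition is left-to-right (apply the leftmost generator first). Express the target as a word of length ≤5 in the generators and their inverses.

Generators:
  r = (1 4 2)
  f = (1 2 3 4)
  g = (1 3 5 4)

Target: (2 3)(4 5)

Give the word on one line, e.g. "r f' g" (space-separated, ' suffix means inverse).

  after f': (1 4 3 2)
  after g': (1 5 3 2 4)
  after g': (1 3 2 5)
  after g': (2 3)(4 5)

f' g' g' g'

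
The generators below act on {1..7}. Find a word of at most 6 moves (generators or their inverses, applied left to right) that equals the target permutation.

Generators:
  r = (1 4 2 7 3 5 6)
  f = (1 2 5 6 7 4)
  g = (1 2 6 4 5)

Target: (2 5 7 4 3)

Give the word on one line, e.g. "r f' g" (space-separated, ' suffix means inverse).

f' g f' r' r'

  after f': (1 4 7 6 5 2)
  after g: (1 5 6)(4 7)
  after f': (1 2)(4 6)
  after r': (1 4 5 3 7 2 6)
  after r': (2 5 7 4 3)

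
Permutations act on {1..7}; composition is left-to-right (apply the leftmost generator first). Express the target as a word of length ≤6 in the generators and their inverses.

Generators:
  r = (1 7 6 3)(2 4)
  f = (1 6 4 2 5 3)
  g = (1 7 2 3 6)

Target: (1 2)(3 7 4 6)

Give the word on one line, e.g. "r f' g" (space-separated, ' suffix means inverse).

  after g': (1 6 3 2 7)
  after r': (1 7 3 4 2)
  after g': (2 6 3 4 7)
  after r': (1 3 2 7 4)
  after g': (1 2)(3 7 4 6)

g' r' g' r' g'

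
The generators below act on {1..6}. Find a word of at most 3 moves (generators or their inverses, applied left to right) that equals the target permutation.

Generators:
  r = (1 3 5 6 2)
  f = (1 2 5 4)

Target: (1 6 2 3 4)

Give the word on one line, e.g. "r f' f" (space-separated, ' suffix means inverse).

  after f: (1 2 5 4)
  after r': (1 6 5 4 2 3)
  after f': (1 6 2 3 4)

f r' f'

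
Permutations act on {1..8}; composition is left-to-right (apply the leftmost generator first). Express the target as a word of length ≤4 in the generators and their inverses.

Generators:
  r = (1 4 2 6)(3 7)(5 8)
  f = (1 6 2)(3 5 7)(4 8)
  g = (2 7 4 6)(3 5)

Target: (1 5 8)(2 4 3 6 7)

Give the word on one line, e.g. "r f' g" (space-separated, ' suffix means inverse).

  after f': (1 2 6)(3 7 5)(4 8)
  after g: (1 7 3 4 8 6)
  after r: (1 3 2 6 4 5 8)
  after g': (1 5 8)(2 4 3 6 7)

f' g r g'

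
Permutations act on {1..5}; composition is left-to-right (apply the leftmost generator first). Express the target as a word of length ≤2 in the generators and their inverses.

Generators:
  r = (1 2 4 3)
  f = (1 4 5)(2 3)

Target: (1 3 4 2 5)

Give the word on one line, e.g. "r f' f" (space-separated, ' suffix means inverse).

  after r: (1 2 4 3)
  after f: (1 3 4 2 5)

r f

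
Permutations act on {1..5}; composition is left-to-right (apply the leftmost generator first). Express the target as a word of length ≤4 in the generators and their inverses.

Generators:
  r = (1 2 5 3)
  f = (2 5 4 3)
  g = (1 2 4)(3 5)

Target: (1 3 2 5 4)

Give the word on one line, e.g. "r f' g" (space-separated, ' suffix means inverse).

g f'

  after g: (1 2 4)(3 5)
  after f': (1 3 2 5 4)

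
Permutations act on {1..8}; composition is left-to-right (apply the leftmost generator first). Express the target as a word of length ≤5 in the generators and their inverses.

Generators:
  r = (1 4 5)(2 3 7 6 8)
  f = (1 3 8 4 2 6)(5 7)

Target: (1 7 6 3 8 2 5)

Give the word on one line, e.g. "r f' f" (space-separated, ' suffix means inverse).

r r f' f' f'

  after r: (1 4 5)(2 3 7 6 8)
  after r: (1 5 4)(2 7 8 3 6)
  after f': (1 7 3 2 5 8)(4 6)
  after f': (1 5 3 4 2 7)(6 8)
  after f': (1 7 6 3 8 2 5)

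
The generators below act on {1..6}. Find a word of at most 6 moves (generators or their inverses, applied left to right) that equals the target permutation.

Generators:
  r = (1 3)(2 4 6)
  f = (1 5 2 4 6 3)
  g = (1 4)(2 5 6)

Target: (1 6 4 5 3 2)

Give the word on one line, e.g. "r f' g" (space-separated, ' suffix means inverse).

g g f g' r'

  after g: (1 4)(2 5 6)
  after g: (2 6 5)
  after f: (1 5 4 6 2 3)
  after g': (1 2 3 4 5)
  after r': (1 6 4 5 3 2)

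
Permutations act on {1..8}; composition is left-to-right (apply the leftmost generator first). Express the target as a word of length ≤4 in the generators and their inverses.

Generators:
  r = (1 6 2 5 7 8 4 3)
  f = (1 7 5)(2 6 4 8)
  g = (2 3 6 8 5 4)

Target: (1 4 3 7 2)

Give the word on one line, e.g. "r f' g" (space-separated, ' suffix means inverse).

  after r: (1 6 2 5 7 8 4 3)
  after f: (1 4 3 7 2)

r f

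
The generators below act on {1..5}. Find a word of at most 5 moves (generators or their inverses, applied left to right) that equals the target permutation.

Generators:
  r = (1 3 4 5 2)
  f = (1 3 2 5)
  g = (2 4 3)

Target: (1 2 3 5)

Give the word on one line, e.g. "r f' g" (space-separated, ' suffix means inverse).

r' g' g' f' g'

  after r': (1 2 5 4 3)
  after g': (1 3)(2 5)
  after g': (1 4 2 5 3)
  after f': (1 4 3 5)
  after g': (1 2 3 5)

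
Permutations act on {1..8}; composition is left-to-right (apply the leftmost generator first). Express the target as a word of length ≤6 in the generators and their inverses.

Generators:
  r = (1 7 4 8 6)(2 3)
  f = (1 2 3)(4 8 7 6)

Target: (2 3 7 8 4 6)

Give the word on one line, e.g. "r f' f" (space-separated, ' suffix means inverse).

  after f: (1 2 3)(4 8 7 6)
  after r: (1 3 7)(4 6 8)
  after r: (1 2 3 4)
  after r: (1 3 8 6)(4 7)
  after f: (2 3 7 8 4 6)

f r r r f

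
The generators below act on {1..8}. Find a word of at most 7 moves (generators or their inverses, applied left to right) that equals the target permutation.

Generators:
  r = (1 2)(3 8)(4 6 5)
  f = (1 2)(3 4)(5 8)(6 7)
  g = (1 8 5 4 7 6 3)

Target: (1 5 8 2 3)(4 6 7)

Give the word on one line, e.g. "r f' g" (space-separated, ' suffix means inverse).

  after g': (1 3 6 7 4 5 8)
  after r': (1 8 2)(3 4 6 7 5)
  after r': (1 3 5 8)(6 7)
  after f: (1 4 3 8 2)
  after g': (1 5 8 2 3)(4 6 7)

g' r' r' f g'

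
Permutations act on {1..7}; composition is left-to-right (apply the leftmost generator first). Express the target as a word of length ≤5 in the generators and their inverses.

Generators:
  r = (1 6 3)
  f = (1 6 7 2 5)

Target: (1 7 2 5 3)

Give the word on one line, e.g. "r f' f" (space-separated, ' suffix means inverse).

  after r: (1 6 3)
  after f: (1 7 2 5)(3 6)
  after r: (1 7 2 5 6)
  after r: (1 7 2 5 3)

r f r r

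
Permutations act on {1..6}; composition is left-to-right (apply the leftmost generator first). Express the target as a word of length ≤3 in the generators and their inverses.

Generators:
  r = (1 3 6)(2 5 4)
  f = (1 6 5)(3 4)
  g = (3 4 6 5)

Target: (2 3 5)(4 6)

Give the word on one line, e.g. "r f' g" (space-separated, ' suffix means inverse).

  after r': (1 6 3)(2 4 5)
  after f': (2 3 5)(4 6)

r' f'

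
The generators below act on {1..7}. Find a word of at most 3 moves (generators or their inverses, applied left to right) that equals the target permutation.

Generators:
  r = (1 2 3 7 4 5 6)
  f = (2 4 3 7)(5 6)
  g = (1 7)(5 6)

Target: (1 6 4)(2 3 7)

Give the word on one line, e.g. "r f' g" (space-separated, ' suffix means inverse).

f' r'

  after f': (2 7 3 4)(5 6)
  after r': (1 6 4)(2 3 7)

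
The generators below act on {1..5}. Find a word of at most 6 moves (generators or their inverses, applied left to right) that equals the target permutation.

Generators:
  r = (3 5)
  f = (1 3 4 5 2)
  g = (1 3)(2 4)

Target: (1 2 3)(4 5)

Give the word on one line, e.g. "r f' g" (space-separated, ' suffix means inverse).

  after g: (1 3)(2 4)
  after f: (1 4)(2 5)
  after g: (1 2 5 4 3)
  after r: (1 2 3)(4 5)

g f g r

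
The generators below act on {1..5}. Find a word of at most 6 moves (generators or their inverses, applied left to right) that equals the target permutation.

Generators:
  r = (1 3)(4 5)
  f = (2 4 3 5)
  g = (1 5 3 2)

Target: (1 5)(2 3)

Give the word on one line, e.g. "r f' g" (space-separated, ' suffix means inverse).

  after g': (1 2 3 5)
  after f': (1 5)(2 4)
  after r': (1 4 2 5 3)
  after f: (1 3)
  after g': (1 5)(2 3)

g' f' r' f g'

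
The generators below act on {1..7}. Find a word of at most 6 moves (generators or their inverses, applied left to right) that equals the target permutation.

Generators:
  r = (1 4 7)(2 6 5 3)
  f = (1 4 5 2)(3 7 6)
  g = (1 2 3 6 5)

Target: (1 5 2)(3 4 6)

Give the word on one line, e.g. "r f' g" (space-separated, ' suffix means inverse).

  after g: (1 2 3 6 5)
  after r': (1 3 2 5 7 4)
  after g': (1 2 6 3)(4 5 7)
  after r: (1 6 2 5)(3 4)
  after g: (1 5 2)(3 4 6)

g r' g' r g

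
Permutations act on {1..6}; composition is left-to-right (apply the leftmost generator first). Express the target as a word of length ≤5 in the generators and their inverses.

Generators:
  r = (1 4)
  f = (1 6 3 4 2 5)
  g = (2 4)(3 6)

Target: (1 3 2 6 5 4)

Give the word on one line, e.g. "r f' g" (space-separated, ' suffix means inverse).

  after g: (2 4)(3 6)
  after f': (1 5 2 3)
  after f': (1 2 6)(3 5 4)
  after g: (1 4 6)(2 3 5)
  after f': (1 3 2 6 5 4)

g f' f' g f'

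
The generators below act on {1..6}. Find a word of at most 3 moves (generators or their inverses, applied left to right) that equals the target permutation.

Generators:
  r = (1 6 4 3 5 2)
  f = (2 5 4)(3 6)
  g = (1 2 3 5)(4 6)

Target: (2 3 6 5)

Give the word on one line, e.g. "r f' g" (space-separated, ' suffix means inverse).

  after r': (1 2 5 3 4 6)
  after g': (2 3 6 5)

r' g'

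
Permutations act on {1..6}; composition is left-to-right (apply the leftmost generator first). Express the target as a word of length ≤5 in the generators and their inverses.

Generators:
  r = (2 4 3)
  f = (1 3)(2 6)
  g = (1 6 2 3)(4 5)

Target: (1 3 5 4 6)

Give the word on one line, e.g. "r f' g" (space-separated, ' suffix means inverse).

  after r': (2 3 4)
  after g': (1 3 5 4 6)
  after f': (2 6 3 5 4)
  after f': (1 3 5 4 6)

r' g' f' f'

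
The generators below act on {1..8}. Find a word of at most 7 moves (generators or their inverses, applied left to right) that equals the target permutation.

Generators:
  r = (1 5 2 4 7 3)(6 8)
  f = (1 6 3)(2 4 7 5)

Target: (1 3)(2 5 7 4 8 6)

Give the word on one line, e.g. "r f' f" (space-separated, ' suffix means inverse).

  after f': (1 3 6)(2 5 7 4)
  after r': (1 7 2)(3 8 6)(4 5)
  after r': (1 4)(2 3 6 7 5)
  after f: (1 7 2)(4 6 5)
  after r: (1 3)(2 5 7 4 8 6)

f' r' r' f r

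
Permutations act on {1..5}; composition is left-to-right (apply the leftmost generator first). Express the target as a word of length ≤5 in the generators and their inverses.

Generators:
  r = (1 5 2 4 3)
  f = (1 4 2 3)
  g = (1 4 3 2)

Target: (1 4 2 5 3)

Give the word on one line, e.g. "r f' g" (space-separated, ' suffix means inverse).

  after r': (1 3 4 2 5)
  after f: (2 5 4 3)
  after g: (1 4 2 5 3)

r' f g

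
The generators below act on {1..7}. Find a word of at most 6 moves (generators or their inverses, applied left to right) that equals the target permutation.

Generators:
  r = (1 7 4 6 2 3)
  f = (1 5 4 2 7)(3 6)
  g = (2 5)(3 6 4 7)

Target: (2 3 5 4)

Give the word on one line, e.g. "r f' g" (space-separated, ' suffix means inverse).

f g r r g

  after f: (1 5 4 2 7)(3 6)
  after g: (1 2 3 4 5 7)
  after r: (1 3 6 2)(4 5)
  after r: (2 7 4 5 6 3)
  after g: (2 3 5 4)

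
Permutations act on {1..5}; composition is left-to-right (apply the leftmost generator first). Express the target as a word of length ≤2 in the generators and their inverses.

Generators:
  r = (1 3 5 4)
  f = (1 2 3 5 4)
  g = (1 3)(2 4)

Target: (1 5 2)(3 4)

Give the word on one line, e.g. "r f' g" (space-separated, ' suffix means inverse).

  after r': (1 4 5 3)
  after f': (1 5 2)(3 4)

r' f'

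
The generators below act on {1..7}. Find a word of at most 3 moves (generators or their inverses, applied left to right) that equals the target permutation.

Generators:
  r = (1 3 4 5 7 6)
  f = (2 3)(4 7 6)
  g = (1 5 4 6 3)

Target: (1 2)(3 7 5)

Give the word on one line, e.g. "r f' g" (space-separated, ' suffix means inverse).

r f' r'

  after r: (1 3 4 5 7 6)
  after f': (1 2 3 6)(4 5)
  after r': (1 2)(3 7 5)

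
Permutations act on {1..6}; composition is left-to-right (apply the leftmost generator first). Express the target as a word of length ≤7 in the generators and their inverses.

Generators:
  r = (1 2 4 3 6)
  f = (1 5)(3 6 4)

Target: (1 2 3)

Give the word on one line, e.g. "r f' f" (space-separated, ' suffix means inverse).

  after f': (1 5)(3 4 6)
  after f': (3 6 4)
  after r: (1 2 4 6 3)
  after f': (1 2 6 4 3 5)
  after f': (1 2 3)

f' f' r f' f'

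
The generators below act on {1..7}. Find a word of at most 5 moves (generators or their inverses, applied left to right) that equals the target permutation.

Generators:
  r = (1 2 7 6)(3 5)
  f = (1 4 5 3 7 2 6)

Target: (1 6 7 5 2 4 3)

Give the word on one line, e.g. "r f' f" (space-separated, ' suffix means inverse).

  after f': (1 6 2 7 3 5 4)
  after f': (1 2 3 4 6 7 5)
  after r': (2 5 6)(3 4 7)
  after f': (1 6 7 5 2 4 3)

f' f' r' f'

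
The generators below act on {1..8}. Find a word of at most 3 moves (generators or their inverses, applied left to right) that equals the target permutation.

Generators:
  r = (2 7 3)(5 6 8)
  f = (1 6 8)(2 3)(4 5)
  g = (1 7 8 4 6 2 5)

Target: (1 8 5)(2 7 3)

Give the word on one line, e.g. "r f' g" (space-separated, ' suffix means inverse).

  after r: (2 7 3)(5 6 8)
  after f: (1 6)(2 7)(4 5 8)
  after f: (1 8 5)(2 7 3)

r f f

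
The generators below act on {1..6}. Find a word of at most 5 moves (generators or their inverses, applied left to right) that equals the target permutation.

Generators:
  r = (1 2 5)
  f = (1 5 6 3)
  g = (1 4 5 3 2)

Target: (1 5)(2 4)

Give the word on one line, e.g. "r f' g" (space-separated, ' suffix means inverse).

  after g: (1 4 5 3 2)
  after g: (1 5 2 4 3)
  after f: (1 6 3 5 2 4)
  after r: (1 6 3)(2 4)
  after f': (1 5)(2 4)

g g f r f'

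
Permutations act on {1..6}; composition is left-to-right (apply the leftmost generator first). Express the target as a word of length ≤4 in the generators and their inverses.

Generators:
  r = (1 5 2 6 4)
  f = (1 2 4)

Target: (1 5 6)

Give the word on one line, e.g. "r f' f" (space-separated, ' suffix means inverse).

  after r': (1 4 6 2 5)
  after f': (1 2 5 4 6)
  after r': (1 5 6 4 2)
  after f: (1 5 6)

r' f' r' f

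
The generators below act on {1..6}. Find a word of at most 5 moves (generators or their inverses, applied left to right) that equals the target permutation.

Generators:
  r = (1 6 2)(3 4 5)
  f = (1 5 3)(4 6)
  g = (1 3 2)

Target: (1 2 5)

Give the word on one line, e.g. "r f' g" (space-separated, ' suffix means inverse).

  after g: (1 3 2)
  after g: (1 2 3)
  after f: (1 2)(3 5)(4 6)
  after f: (1 2 5)

g g f f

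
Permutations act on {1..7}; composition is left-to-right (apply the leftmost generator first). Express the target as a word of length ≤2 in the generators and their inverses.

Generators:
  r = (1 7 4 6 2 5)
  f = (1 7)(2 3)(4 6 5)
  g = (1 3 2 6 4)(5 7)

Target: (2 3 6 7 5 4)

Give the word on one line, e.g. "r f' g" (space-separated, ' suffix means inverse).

f' r'

  after f': (1 7)(2 3)(4 5 6)
  after r': (2 3 6 7 5 4)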